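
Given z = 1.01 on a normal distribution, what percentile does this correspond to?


CDF(z) = 0.5 * (1 + erf(z/sqrt(2)))
erf(0.7142) = 0.6875
CDF = 0.8438
Percentile rank = 0.8438 * 100 = 84.38

84.38


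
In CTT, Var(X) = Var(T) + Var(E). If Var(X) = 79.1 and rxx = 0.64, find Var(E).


var_true = rxx * var_obs = 0.64 * 79.1 = 50.624
var_error = var_obs - var_true
var_error = 79.1 - 50.624
var_error = 28.476

28.476


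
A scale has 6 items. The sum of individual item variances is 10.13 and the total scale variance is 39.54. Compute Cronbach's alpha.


alpha = (k/(k-1)) * (1 - sum(si^2)/s_total^2)
= (6/5) * (1 - 10.13/39.54)
alpha = 0.8926

0.8926


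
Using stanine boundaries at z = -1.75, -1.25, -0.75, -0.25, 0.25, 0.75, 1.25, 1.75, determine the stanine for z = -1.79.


Stanine boundaries: [-1.75, -1.25, -0.75, -0.25, 0.25, 0.75, 1.25, 1.75]
z = -1.79
Check each boundary:
  z < -1.75
  z < -1.25
  z < -0.75
  z < -0.25
  z < 0.25
  z < 0.75
  z < 1.25
  z < 1.75
Highest qualifying boundary gives stanine = 1

1


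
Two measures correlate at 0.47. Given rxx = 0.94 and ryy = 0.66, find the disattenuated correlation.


r_corrected = rxy / sqrt(rxx * ryy)
= 0.47 / sqrt(0.94 * 0.66)
= 0.47 / sqrt(0.6204)
= 0.47 / 0.787655
r_corrected = 0.5967

0.5967


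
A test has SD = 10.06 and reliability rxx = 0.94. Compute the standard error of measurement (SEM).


SEM = SD * sqrt(1 - rxx)
SEM = 10.06 * sqrt(1 - 0.94)
SEM = 10.06 * sqrt(0.06) = 10.06 * 0.244949
SEM = 2.4642

2.4642


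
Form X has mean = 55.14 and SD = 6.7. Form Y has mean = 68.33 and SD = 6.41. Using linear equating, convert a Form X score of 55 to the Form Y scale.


slope = SD_Y / SD_X = 6.41 / 6.7 ~ 0.9567
intercept = mean_Y - slope * mean_X = 68.33 - (6.41 / 6.7) * 55.14 ~ 15.5767
Y = slope * X + intercept. To avoid rounding drift from the rounded slope/intercept, evaluate the equivalent form Y = mean_Y + SD_Y * (X - mean_X) / SD_X at full precision:
Y = 68.33 + 6.41 * (55 - 55.14) / 6.7
Y = 68.33 - 6.41 * 0.14 / 6.7
Y = 68.33 - 0.8974 / 6.7
Y = 68.33 - 0.1339
Y = 68.1961

68.1961


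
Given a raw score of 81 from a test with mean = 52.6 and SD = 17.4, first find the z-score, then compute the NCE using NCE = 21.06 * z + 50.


z = (X - mean) / SD = (81 - 52.6) / 17.4
z = 28.4 / 17.4
z = 1.6322
NCE = NCE = 21.06z + 50
Carry z at full precision (z = 28.4 / 17.4) into the conversion:
NCE = 21.06 * (28.4 / 17.4) + 50 = 598.104 / 17.4 + 50
NCE = 34.3738 + 50
NCE = 84.3738

84.3738


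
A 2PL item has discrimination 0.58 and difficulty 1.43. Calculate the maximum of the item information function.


For 2PL, max info at theta = b = 1.43
I_max = a^2 / 4 = 0.58^2 / 4
= 0.3364 / 4
I_max = 0.0841

0.0841


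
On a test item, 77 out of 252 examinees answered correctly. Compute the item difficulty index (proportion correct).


Item difficulty p = number correct / total examinees
p = 77 / 252
p = 0.3056

0.3056


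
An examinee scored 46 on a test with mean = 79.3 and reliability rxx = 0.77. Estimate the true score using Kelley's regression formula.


T_est = rxx * X + (1 - rxx) * mean
T_est = 0.77 * 46 + 0.23 * 79.3
T_est = 35.42 + 18.239
T_est = 53.659

53.659


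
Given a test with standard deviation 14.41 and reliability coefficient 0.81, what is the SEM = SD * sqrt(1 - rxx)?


SEM = SD * sqrt(1 - rxx)
SEM = 14.41 * sqrt(1 - 0.81)
SEM = 14.41 * sqrt(0.19) = 14.41 * 0.43589
SEM = 6.2812

6.2812


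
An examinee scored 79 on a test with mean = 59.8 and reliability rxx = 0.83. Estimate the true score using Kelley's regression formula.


T_est = rxx * X + (1 - rxx) * mean
T_est = 0.83 * 79 + 0.17 * 59.8
T_est = 65.57 + 10.166
T_est = 75.736

75.736


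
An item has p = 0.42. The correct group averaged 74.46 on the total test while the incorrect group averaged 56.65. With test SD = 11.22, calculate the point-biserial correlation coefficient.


q = 1 - p = 0.58
rpb = ((M1 - M0) / SD) * sqrt(p * q)
rpb = ((74.46 - 56.65) / 11.22) * sqrt(0.42 * 0.58)
rpb = 0.7834

0.7834


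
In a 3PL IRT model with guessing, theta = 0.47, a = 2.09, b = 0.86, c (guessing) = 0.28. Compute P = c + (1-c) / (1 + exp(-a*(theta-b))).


logit = 2.09*(0.47 - 0.86) = -0.8151
P* = 1/(1 + exp(--0.8151)) = 0.3068
P = 0.28 + (1 - 0.28) * 0.3068
P = 0.5009

0.5009


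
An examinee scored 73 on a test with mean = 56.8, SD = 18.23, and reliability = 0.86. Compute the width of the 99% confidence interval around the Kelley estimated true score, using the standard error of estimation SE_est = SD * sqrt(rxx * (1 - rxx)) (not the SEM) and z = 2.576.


True score estimate = 0.86*73 + 0.14*56.8 = 70.732
SE_est = SD * sqrt(rxx * (1 - rxx)) = 18.23 * sqrt(0.86 * 0.14) = 18.23 * sqrt(0.1204) = 6.325574
CI = T_est +/- z * SE_est, so width = 2 * z * SE_est = 2 * 2.576 * 6.325574
Width = 32.5894

32.5894


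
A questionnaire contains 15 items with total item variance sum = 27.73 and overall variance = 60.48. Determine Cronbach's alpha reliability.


alpha = (k/(k-1)) * (1 - sum(si^2)/s_total^2)
= (15/14) * (1 - 27.73/60.48)
alpha = 0.5802

0.5802


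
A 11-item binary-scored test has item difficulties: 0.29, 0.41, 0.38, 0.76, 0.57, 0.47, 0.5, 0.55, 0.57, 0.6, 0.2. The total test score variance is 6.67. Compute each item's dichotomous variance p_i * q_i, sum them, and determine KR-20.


For each item, compute p_i * q_i:
  Item 1: 0.29 * 0.71 = 0.2059
  Item 2: 0.41 * 0.59 = 0.2419
  Item 3: 0.38 * 0.62 = 0.2356
  Item 4: 0.76 * 0.24 = 0.1824
  Item 5: 0.57 * 0.43 = 0.2451
  Item 6: 0.47 * 0.53 = 0.2491
  Item 7: 0.5 * 0.5 = 0.25
  Item 8: 0.55 * 0.45 = 0.2475
  Item 9: 0.57 * 0.43 = 0.2451
  Item 10: 0.6 * 0.4 = 0.24
  Item 11: 0.2 * 0.8 = 0.16
Sum(p_i * q_i) = 0.2059 + 0.2419 + 0.2356 + 0.1824 + 0.2451 + 0.2491 + 0.25 + 0.2475 + 0.2451 + 0.24 + 0.16 = 2.5026
KR-20 = (k/(k-1)) * (1 - Sum(p_i*q_i) / Var_total)
= (11/10) * (1 - 2.5026/6.67)
= 1.1 * 0.6248
KR-20 = 0.6873

0.6873


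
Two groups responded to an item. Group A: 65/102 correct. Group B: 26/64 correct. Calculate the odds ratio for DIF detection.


Odds_A = 65/37 = 1.7568
Odds_B = 26/38 = 0.6842
OR = Odds_A / Odds_B = 1.7568 / 0.6842
Exactly, OR = (65 * 38) / (37 * 26) = 2470 / 962
OR = 2.5676

2.5676


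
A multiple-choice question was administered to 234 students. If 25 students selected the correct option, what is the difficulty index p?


Item difficulty p = number correct / total examinees
p = 25 / 234
p = 0.1068

0.1068


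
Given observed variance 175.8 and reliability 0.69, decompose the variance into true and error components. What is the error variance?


var_true = rxx * var_obs = 0.69 * 175.8 = 121.302
var_error = var_obs - var_true
var_error = 175.8 - 121.302
var_error = 54.498

54.498


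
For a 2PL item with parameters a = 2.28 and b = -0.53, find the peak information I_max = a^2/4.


For 2PL, max info at theta = b = -0.53
I_max = a^2 / 4 = 2.28^2 / 4
= 5.1984 / 4
I_max = 1.2996

1.2996


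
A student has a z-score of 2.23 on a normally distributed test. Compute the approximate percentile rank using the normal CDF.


CDF(z) = 0.5 * (1 + erf(z/sqrt(2)))
erf(1.5768) = 0.9743
CDF = 0.9871
Percentile rank = 0.9871 * 100 = 98.71

98.71


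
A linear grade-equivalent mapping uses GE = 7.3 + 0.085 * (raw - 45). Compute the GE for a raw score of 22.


raw - median = 22 - 45 = -23
slope * diff = 0.085 * -23 = -1.955
GE = 7.3 + -1.955
GE = 5.345

5.345


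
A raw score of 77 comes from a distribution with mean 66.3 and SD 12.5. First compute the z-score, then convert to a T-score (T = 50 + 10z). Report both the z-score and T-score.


z = (X - mean) / SD = (77 - 66.3) / 12.5
z = 10.7 / 12.5
z = 0.856
T-score = T = 50 + 10z
Carry z at full precision (z = 10.7 / 12.5) into the conversion:
T-score = 50 + 10 * (10.7 / 12.5) = 50 + 107 / 12.5
T-score = 50 + 8.56
T-score = 58.56

58.56


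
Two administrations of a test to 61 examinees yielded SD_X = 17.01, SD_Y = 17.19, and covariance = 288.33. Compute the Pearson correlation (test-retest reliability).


r = cov(X,Y) / (SD_X * SD_Y)
r = 288.33 / (17.01 * 17.19)
r = 288.33 / 292.4019
r = 0.9861

0.9861


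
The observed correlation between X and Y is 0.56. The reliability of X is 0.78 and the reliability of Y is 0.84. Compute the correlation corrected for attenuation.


r_corrected = rxy / sqrt(rxx * ryy)
= 0.56 / sqrt(0.78 * 0.84)
= 0.56 / sqrt(0.6552)
= 0.56 / 0.809444
r_corrected = 0.6918

0.6918


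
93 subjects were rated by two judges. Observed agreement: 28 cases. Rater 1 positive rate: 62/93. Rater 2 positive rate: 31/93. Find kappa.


P_o = 28/93 = 0.301075
P_e = (62*31 + 31*62) / 8649 = 0.444444
kappa = (P_o - P_e) / (1 - P_e)
kappa = (0.301075 - 0.444444) / (1 - 0.444444)
kappa = -0.2581

-0.2581


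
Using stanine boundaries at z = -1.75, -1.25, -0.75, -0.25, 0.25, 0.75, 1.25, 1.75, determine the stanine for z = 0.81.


Stanine boundaries: [-1.75, -1.25, -0.75, -0.25, 0.25, 0.75, 1.25, 1.75]
z = 0.81
Check each boundary:
  z >= -1.75 -> could be stanine 2
  z >= -1.25 -> could be stanine 3
  z >= -0.75 -> could be stanine 4
  z >= -0.25 -> could be stanine 5
  z >= 0.25 -> could be stanine 6
  z >= 0.75 -> could be stanine 7
  z < 1.25
  z < 1.75
Highest qualifying boundary gives stanine = 7

7


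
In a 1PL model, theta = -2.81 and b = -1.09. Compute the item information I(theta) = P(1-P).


P = 1/(1+exp(-(-2.81--1.09))) = 0.1519
I = P*(1-P) = 0.1519 * 0.8481
I = 0.1288

0.1288


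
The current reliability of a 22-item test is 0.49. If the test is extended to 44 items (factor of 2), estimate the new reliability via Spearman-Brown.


r_new = (n * rxx) / (1 + (n-1) * rxx)
r_new = (2 * 0.49) / (1 + 1 * 0.49)
r_new = 0.98 / 1.49
r_new = 0.6577

0.6577


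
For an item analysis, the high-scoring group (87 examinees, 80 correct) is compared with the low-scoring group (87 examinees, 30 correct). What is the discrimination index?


p_upper = 80/87 = 0.9195
p_lower = 30/87 = 0.3448
D = 0.9195 - 0.3448 = 0.5747

0.5747


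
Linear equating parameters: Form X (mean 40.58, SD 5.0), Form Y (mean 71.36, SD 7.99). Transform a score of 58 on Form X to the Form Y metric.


slope = SD_Y / SD_X = 7.99 / 5.0 ~ 1.598
intercept = mean_Y - slope * mean_X = 71.36 - (7.99 / 5.0) * 40.58 ~ 6.5132
Y = slope * X + intercept. To avoid rounding drift from the rounded slope/intercept, evaluate the equivalent form Y = mean_Y + SD_Y * (X - mean_X) / SD_X at full precision:
Y = 71.36 + 7.99 * (58 - 40.58) / 5.0
Y = 71.36 + 7.99 * 17.42 / 5.0
Y = 71.36 + 139.1858 / 5.0
Y = 71.36 + 27.8372
Y = 99.1972

99.1972


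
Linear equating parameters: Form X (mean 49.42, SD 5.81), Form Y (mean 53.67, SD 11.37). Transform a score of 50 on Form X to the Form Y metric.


slope = SD_Y / SD_X = 11.37 / 5.81 ~ 1.957
intercept = mean_Y - slope * mean_X = 53.67 - (11.37 / 5.81) * 49.42 ~ -43.0435
Y = slope * X + intercept. To avoid rounding drift from the rounded slope/intercept, evaluate the equivalent form Y = mean_Y + SD_Y * (X - mean_X) / SD_X at full precision:
Y = 53.67 + 11.37 * (50 - 49.42) / 5.81
Y = 53.67 + 11.37 * 0.58 / 5.81
Y = 53.67 + 6.5946 / 5.81
Y = 53.67 + 1.135
Y = 54.805

54.805


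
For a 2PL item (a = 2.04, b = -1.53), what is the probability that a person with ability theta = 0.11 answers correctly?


a*(theta - b) = 2.04 * (0.11 - -1.53) = 3.3456
exp(-3.3456) = 0.0352
P = 1 / (1 + 0.0352)
P = 0.966

0.966


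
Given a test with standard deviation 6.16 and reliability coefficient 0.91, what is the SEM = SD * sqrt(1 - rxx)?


SEM = SD * sqrt(1 - rxx)
SEM = 6.16 * sqrt(1 - 0.91)
SEM = 6.16 * sqrt(0.09) = 6.16 * 0.3
SEM = 1.848

1.848


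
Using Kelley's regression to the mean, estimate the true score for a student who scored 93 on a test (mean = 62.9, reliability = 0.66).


T_est = rxx * X + (1 - rxx) * mean
T_est = 0.66 * 93 + 0.34 * 62.9
T_est = 61.38 + 21.386
T_est = 82.766

82.766


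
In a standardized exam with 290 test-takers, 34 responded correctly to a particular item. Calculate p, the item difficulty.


Item difficulty p = number correct / total examinees
p = 34 / 290
p = 0.1172

0.1172


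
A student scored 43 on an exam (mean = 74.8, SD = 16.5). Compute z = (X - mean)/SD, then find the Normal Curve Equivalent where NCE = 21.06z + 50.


z = (X - mean) / SD = (43 - 74.8) / 16.5
z = -31.8 / 16.5
z = -1.9273
NCE = NCE = 21.06z + 50
Carry z at full precision (z = -31.8 / 16.5) into the conversion:
NCE = 21.06 * (-31.8 / 16.5) + 50 = -669.708 / 16.5 + 50
NCE = -40.5884 + 50
NCE = 9.4116

9.4116


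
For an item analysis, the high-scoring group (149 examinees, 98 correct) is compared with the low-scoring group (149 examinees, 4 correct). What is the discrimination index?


p_upper = 98/149 = 0.6577
p_lower = 4/149 = 0.0268
D = 0.6577 - 0.0268 = 0.6309

0.6309


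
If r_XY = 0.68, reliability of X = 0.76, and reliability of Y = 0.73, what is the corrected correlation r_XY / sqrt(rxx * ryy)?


r_corrected = rxy / sqrt(rxx * ryy)
= 0.68 / sqrt(0.76 * 0.73)
= 0.68 / sqrt(0.5548)
= 0.68 / 0.744849
r_corrected = 0.9129

0.9129


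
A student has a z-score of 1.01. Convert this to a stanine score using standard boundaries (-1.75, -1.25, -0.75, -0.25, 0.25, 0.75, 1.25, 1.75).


Stanine boundaries: [-1.75, -1.25, -0.75, -0.25, 0.25, 0.75, 1.25, 1.75]
z = 1.01
Check each boundary:
  z >= -1.75 -> could be stanine 2
  z >= -1.25 -> could be stanine 3
  z >= -0.75 -> could be stanine 4
  z >= -0.25 -> could be stanine 5
  z >= 0.25 -> could be stanine 6
  z >= 0.75 -> could be stanine 7
  z < 1.25
  z < 1.75
Highest qualifying boundary gives stanine = 7

7


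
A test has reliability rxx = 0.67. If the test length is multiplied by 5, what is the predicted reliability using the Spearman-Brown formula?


r_new = (n * rxx) / (1 + (n-1) * rxx)
r_new = (5 * 0.67) / (1 + 4 * 0.67)
r_new = 3.35 / 3.68
r_new = 0.9103

0.9103


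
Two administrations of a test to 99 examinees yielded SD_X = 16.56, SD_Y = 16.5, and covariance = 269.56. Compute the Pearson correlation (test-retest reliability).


r = cov(X,Y) / (SD_X * SD_Y)
r = 269.56 / (16.56 * 16.5)
r = 269.56 / 273.24
r = 0.9865

0.9865


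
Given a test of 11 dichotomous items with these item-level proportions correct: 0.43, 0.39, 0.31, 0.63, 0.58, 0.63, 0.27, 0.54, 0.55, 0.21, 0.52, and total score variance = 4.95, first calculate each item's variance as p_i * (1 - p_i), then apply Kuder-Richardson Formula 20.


For each item, compute p_i * q_i:
  Item 1: 0.43 * 0.57 = 0.2451
  Item 2: 0.39 * 0.61 = 0.2379
  Item 3: 0.31 * 0.69 = 0.2139
  Item 4: 0.63 * 0.37 = 0.2331
  Item 5: 0.58 * 0.42 = 0.2436
  Item 6: 0.63 * 0.37 = 0.2331
  Item 7: 0.27 * 0.73 = 0.1971
  Item 8: 0.54 * 0.46 = 0.2484
  Item 9: 0.55 * 0.45 = 0.2475
  Item 10: 0.21 * 0.79 = 0.1659
  Item 11: 0.52 * 0.48 = 0.2496
Sum(p_i * q_i) = 0.2451 + 0.2379 + 0.2139 + 0.2331 + 0.2436 + 0.2331 + 0.1971 + 0.2484 + 0.2475 + 0.1659 + 0.2496 = 2.5152
KR-20 = (k/(k-1)) * (1 - Sum(p_i*q_i) / Var_total)
= (11/10) * (1 - 2.5152/4.95)
= 1.1 * 0.4919
KR-20 = 0.5411

0.5411


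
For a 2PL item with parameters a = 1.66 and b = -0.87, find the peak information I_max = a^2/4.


For 2PL, max info at theta = b = -0.87
I_max = a^2 / 4 = 1.66^2 / 4
= 2.7556 / 4
I_max = 0.6889

0.6889


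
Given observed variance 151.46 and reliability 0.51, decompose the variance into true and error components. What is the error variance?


var_true = rxx * var_obs = 0.51 * 151.46 = 77.2446
var_error = var_obs - var_true
var_error = 151.46 - 77.2446
var_error = 74.2154

74.2154


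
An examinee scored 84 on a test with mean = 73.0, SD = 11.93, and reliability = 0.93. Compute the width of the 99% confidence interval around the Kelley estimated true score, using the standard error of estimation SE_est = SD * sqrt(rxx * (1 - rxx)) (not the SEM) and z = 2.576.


True score estimate = 0.93*84 + 0.07*73.0 = 83.23
SE_est = SD * sqrt(rxx * (1 - rxx)) = 11.93 * sqrt(0.93 * 0.07) = 11.93 * sqrt(0.0651) = 3.043904
CI = T_est +/- z * SE_est, so width = 2 * z * SE_est = 2 * 2.576 * 3.043904
Width = 15.6822

15.6822


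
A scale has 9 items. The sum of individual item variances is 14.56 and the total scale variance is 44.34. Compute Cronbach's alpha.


alpha = (k/(k-1)) * (1 - sum(si^2)/s_total^2)
= (9/8) * (1 - 14.56/44.34)
alpha = 0.7556

0.7556


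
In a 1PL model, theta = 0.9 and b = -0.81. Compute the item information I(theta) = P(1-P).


P = 1/(1+exp(-(0.9--0.81))) = 0.8468
I = P*(1-P) = 0.8468 * 0.1532
I = 0.1297

0.1297


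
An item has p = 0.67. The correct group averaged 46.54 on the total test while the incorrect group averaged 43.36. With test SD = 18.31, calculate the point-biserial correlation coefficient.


q = 1 - p = 0.33
rpb = ((M1 - M0) / SD) * sqrt(p * q)
rpb = ((46.54 - 43.36) / 18.31) * sqrt(0.67 * 0.33)
rpb = 0.0817

0.0817


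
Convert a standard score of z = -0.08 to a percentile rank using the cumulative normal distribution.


CDF(z) = 0.5 * (1 + erf(z/sqrt(2)))
erf(-0.0566) = -0.0638
CDF = 0.4681
Percentile rank = 0.4681 * 100 = 46.81

46.81


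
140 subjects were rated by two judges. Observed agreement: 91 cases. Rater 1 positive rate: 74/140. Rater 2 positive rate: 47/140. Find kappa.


P_o = 91/140 = 0.65
P_e = (74*47 + 66*93) / 19600 = 0.490612
kappa = (P_o - P_e) / (1 - P_e)
kappa = (0.65 - 0.490612) / (1 - 0.490612)
kappa = 0.3129

0.3129


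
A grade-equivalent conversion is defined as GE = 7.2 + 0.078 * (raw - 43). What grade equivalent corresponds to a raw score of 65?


raw - median = 65 - 43 = 22
slope * diff = 0.078 * 22 = 1.716
GE = 7.2 + 1.716
GE = 8.916

8.916


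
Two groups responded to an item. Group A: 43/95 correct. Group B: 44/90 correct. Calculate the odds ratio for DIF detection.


Odds_A = 43/52 = 0.8269
Odds_B = 44/46 = 0.9565
OR = Odds_A / Odds_B = 0.8269 / 0.9565
Exactly, OR = (43 * 46) / (52 * 44) = 1978 / 2288
OR = 0.8645

0.8645


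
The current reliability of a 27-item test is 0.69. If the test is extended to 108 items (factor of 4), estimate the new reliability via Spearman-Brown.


r_new = (n * rxx) / (1 + (n-1) * rxx)
r_new = (4 * 0.69) / (1 + 3 * 0.69)
r_new = 2.76 / 3.07
r_new = 0.899

0.899


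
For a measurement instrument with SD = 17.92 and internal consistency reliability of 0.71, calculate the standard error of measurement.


SEM = SD * sqrt(1 - rxx)
SEM = 17.92 * sqrt(1 - 0.71)
SEM = 17.92 * sqrt(0.29) = 17.92 * 0.538516
SEM = 9.6502

9.6502


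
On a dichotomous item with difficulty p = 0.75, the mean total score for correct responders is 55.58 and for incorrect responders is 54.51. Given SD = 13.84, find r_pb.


q = 1 - p = 0.25
rpb = ((M1 - M0) / SD) * sqrt(p * q)
rpb = ((55.58 - 54.51) / 13.84) * sqrt(0.75 * 0.25)
rpb = 0.0335

0.0335


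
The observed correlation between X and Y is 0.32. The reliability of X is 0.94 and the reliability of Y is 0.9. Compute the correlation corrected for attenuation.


r_corrected = rxy / sqrt(rxx * ryy)
= 0.32 / sqrt(0.94 * 0.9)
= 0.32 / sqrt(0.846)
= 0.32 / 0.919783
r_corrected = 0.3479

0.3479


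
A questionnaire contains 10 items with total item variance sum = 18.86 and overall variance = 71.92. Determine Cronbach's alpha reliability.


alpha = (k/(k-1)) * (1 - sum(si^2)/s_total^2)
= (10/9) * (1 - 18.86/71.92)
alpha = 0.8197

0.8197


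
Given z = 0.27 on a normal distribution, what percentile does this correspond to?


CDF(z) = 0.5 * (1 + erf(z/sqrt(2)))
erf(0.1909) = 0.2128
CDF = 0.6064
Percentile rank = 0.6064 * 100 = 60.64

60.64


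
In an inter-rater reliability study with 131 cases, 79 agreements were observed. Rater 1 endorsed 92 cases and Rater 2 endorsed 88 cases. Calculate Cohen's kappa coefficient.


P_o = 79/131 = 0.603053
P_e = (92*88 + 39*43) / 17161 = 0.569489
kappa = (P_o - P_e) / (1 - P_e)
kappa = (0.603053 - 0.569489) / (1 - 0.569489)
kappa = 0.078

0.078


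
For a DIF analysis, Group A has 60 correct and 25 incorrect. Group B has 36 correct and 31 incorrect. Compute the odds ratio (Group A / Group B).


Odds_A = 60/25 = 2.4
Odds_B = 36/31 = 1.1613
OR = Odds_A / Odds_B = 2.4 / 1.1613
Exactly, OR = (60 * 31) / (25 * 36) = 1860 / 900
OR = 2.0667

2.0667


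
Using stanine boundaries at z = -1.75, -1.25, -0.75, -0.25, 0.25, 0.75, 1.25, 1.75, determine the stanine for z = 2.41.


Stanine boundaries: [-1.75, -1.25, -0.75, -0.25, 0.25, 0.75, 1.25, 1.75]
z = 2.41
Check each boundary:
  z >= -1.75 -> could be stanine 2
  z >= -1.25 -> could be stanine 3
  z >= -0.75 -> could be stanine 4
  z >= -0.25 -> could be stanine 5
  z >= 0.25 -> could be stanine 6
  z >= 0.75 -> could be stanine 7
  z >= 1.25 -> could be stanine 8
  z >= 1.75 -> could be stanine 9
Highest qualifying boundary gives stanine = 9

9


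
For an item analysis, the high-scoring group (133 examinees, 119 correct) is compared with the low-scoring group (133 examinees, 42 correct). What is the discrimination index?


p_upper = 119/133 = 0.8947
p_lower = 42/133 = 0.3158
D = 0.8947 - 0.3158 = 0.5789

0.5789


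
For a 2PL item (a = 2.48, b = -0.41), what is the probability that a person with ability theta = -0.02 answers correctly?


a*(theta - b) = 2.48 * (-0.02 - -0.41) = 0.9672
exp(-0.9672) = 0.3801
P = 1 / (1 + 0.3801)
P = 0.7246

0.7246


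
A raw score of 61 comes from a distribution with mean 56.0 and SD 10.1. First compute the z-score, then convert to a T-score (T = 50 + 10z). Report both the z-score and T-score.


z = (X - mean) / SD = (61 - 56.0) / 10.1
z = 5.0 / 10.1
z = 0.495
T-score = T = 50 + 10z
Carry z at full precision (z = 5.0 / 10.1) into the conversion:
T-score = 50 + 10 * (5.0 / 10.1) = 50 + 50 / 10.1
T-score = 50 + 4.9505
T-score = 54.9505

54.9505


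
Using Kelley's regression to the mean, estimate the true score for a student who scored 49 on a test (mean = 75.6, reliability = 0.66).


T_est = rxx * X + (1 - rxx) * mean
T_est = 0.66 * 49 + 0.34 * 75.6
T_est = 32.34 + 25.704
T_est = 58.044

58.044


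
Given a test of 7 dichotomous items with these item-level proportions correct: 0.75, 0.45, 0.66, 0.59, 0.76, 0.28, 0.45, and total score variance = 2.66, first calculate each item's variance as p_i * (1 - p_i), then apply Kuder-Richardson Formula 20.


For each item, compute p_i * q_i:
  Item 1: 0.75 * 0.25 = 0.1875
  Item 2: 0.45 * 0.55 = 0.2475
  Item 3: 0.66 * 0.34 = 0.2244
  Item 4: 0.59 * 0.41 = 0.2419
  Item 5: 0.76 * 0.24 = 0.1824
  Item 6: 0.28 * 0.72 = 0.2016
  Item 7: 0.45 * 0.55 = 0.2475
Sum(p_i * q_i) = 0.1875 + 0.2475 + 0.2244 + 0.2419 + 0.1824 + 0.2016 + 0.2475 = 1.5328
KR-20 = (k/(k-1)) * (1 - Sum(p_i*q_i) / Var_total)
= (7/6) * (1 - 1.5328/2.66)
= 1.1667 * 0.4238
KR-20 = 0.4944

0.4944


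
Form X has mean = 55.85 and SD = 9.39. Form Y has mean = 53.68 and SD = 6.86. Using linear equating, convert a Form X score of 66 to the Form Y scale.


slope = SD_Y / SD_X = 6.86 / 9.39 ~ 0.7306
intercept = mean_Y - slope * mean_X = 53.68 - (6.86 / 9.39) * 55.85 ~ 12.878
Y = slope * X + intercept. To avoid rounding drift from the rounded slope/intercept, evaluate the equivalent form Y = mean_Y + SD_Y * (X - mean_X) / SD_X at full precision:
Y = 53.68 + 6.86 * (66 - 55.85) / 9.39
Y = 53.68 + 6.86 * 10.15 / 9.39
Y = 53.68 + 69.629 / 9.39
Y = 53.68 + 7.4152
Y = 61.0952

61.0952


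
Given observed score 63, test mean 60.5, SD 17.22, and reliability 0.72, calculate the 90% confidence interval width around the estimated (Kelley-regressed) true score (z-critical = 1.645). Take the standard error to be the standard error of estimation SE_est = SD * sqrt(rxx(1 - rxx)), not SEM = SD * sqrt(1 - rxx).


True score estimate = 0.72*63 + 0.28*60.5 = 62.3
SE_est = SD * sqrt(rxx * (1 - rxx)) = 17.22 * sqrt(0.72 * 0.28) = 17.22 * sqrt(0.2016) = 7.731761
CI = T_est +/- z * SE_est, so width = 2 * z * SE_est = 2 * 1.645 * 7.731761
Width = 25.4375

25.4375


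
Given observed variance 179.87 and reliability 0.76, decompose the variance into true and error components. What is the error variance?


var_true = rxx * var_obs = 0.76 * 179.87 = 136.7012
var_error = var_obs - var_true
var_error = 179.87 - 136.7012
var_error = 43.1688

43.1688


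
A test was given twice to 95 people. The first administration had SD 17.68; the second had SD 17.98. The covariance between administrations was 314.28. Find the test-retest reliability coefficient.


r = cov(X,Y) / (SD_X * SD_Y)
r = 314.28 / (17.68 * 17.98)
r = 314.28 / 317.8864
r = 0.9887

0.9887


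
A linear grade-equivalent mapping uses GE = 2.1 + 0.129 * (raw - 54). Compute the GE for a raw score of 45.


raw - median = 45 - 54 = -9
slope * diff = 0.129 * -9 = -1.161
GE = 2.1 + -1.161
GE = 0.939

0.939


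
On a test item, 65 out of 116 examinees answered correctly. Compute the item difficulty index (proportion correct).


Item difficulty p = number correct / total examinees
p = 65 / 116
p = 0.5603

0.5603


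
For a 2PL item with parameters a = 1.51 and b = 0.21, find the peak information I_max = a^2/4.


For 2PL, max info at theta = b = 0.21
I_max = a^2 / 4 = 1.51^2 / 4
= 2.2801 / 4
I_max = 0.57

0.57


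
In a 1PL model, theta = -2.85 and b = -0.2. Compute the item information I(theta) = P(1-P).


P = 1/(1+exp(-(-2.85--0.2))) = 0.066
I = P*(1-P) = 0.066 * 0.934
I = 0.0616

0.0616


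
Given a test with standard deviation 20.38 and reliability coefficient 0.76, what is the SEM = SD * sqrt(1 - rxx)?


SEM = SD * sqrt(1 - rxx)
SEM = 20.38 * sqrt(1 - 0.76)
SEM = 20.38 * sqrt(0.24) = 20.38 * 0.489898
SEM = 9.9841

9.9841


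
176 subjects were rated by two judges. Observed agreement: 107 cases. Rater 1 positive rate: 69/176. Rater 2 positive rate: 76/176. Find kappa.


P_o = 107/176 = 0.607955
P_e = (69*76 + 107*100) / 30976 = 0.514721
kappa = (P_o - P_e) / (1 - P_e)
kappa = (0.607955 - 0.514721) / (1 - 0.514721)
kappa = 0.1921

0.1921


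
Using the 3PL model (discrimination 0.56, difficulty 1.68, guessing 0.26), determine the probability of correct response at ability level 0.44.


logit = 0.56*(0.44 - 1.68) = -0.6944
P* = 1/(1 + exp(--0.6944)) = 0.3331
P = 0.26 + (1 - 0.26) * 0.3331
P = 0.5065

0.5065


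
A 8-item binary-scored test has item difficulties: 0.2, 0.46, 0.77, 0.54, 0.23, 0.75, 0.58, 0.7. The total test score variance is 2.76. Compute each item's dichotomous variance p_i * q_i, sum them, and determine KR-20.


For each item, compute p_i * q_i:
  Item 1: 0.2 * 0.8 = 0.16
  Item 2: 0.46 * 0.54 = 0.2484
  Item 3: 0.77 * 0.23 = 0.1771
  Item 4: 0.54 * 0.46 = 0.2484
  Item 5: 0.23 * 0.77 = 0.1771
  Item 6: 0.75 * 0.25 = 0.1875
  Item 7: 0.58 * 0.42 = 0.2436
  Item 8: 0.7 * 0.3 = 0.21
Sum(p_i * q_i) = 0.16 + 0.2484 + 0.1771 + 0.2484 + 0.1771 + 0.1875 + 0.2436 + 0.21 = 1.6521
KR-20 = (k/(k-1)) * (1 - Sum(p_i*q_i) / Var_total)
= (8/7) * (1 - 1.6521/2.76)
= 1.1429 * 0.4014
KR-20 = 0.4588

0.4588


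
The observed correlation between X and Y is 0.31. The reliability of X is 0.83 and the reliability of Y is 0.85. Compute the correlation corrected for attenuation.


r_corrected = rxy / sqrt(rxx * ryy)
= 0.31 / sqrt(0.83 * 0.85)
= 0.31 / sqrt(0.7055)
= 0.31 / 0.83994
r_corrected = 0.3691

0.3691


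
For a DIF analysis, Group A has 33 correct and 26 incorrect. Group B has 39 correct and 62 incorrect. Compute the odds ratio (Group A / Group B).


Odds_A = 33/26 = 1.2692
Odds_B = 39/62 = 0.629
OR = Odds_A / Odds_B = 1.2692 / 0.629
Exactly, OR = (33 * 62) / (26 * 39) = 2046 / 1014
OR = 2.0178

2.0178


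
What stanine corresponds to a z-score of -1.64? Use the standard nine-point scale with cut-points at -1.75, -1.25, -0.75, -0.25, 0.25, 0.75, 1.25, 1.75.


Stanine boundaries: [-1.75, -1.25, -0.75, -0.25, 0.25, 0.75, 1.25, 1.75]
z = -1.64
Check each boundary:
  z >= -1.75 -> could be stanine 2
  z < -1.25
  z < -0.75
  z < -0.25
  z < 0.25
  z < 0.75
  z < 1.25
  z < 1.75
Highest qualifying boundary gives stanine = 2

2


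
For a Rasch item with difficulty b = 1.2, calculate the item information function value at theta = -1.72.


P = 1/(1+exp(-(-1.72-1.2))) = 0.0512
I = P*(1-P) = 0.0512 * 0.9488
I = 0.0486

0.0486


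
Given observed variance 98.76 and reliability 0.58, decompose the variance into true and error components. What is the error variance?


var_true = rxx * var_obs = 0.58 * 98.76 = 57.2808
var_error = var_obs - var_true
var_error = 98.76 - 57.2808
var_error = 41.4792

41.4792


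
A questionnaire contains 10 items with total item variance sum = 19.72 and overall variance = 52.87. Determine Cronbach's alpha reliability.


alpha = (k/(k-1)) * (1 - sum(si^2)/s_total^2)
= (10/9) * (1 - 19.72/52.87)
alpha = 0.6967

0.6967


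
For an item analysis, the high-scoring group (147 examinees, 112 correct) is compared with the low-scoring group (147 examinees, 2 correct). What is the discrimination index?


p_upper = 112/147 = 0.7619
p_lower = 2/147 = 0.0136
D = 0.7619 - 0.0136 = 0.7483

0.7483


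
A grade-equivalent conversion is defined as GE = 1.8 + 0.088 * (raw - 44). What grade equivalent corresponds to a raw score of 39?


raw - median = 39 - 44 = -5
slope * diff = 0.088 * -5 = -0.44
GE = 1.8 + -0.44
GE = 1.36

1.36


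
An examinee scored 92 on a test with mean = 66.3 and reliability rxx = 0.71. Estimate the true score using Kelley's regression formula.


T_est = rxx * X + (1 - rxx) * mean
T_est = 0.71 * 92 + 0.29 * 66.3
T_est = 65.32 + 19.227
T_est = 84.547

84.547


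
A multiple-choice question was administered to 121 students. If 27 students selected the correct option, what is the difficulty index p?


Item difficulty p = number correct / total examinees
p = 27 / 121
p = 0.2231

0.2231


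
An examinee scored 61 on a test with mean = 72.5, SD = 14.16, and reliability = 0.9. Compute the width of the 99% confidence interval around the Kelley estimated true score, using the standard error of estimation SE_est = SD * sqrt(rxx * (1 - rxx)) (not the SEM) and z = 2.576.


True score estimate = 0.9*61 + 0.1*72.5 = 62.15
SE_est = SD * sqrt(rxx * (1 - rxx)) = 14.16 * sqrt(0.9 * 0.1) = 14.16 * sqrt(0.09) = 4.248
CI = T_est +/- z * SE_est, so width = 2 * z * SE_est = 2 * 2.576 * 4.248
Width = 21.8857

21.8857


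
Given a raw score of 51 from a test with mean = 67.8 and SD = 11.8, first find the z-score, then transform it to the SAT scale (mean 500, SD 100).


z = (X - mean) / SD = (51 - 67.8) / 11.8
z = -16.8 / 11.8
z = -1.4237
SAT-scale = SAT = 500 + 100z
Carry z at full precision (z = -16.8 / 11.8) into the conversion:
SAT-scale = 500 + 100 * (-16.8 / 11.8) = 500 + -1680 / 11.8
SAT-scale = 500 + -142.3729
SAT-scale = 357.6271

357.6271


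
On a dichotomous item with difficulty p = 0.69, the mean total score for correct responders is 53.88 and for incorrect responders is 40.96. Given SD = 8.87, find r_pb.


q = 1 - p = 0.31
rpb = ((M1 - M0) / SD) * sqrt(p * q)
rpb = ((53.88 - 40.96) / 8.87) * sqrt(0.69 * 0.31)
rpb = 0.6737

0.6737


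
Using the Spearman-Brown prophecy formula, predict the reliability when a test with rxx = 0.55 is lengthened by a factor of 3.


r_new = (n * rxx) / (1 + (n-1) * rxx)
r_new = (3 * 0.55) / (1 + 2 * 0.55)
r_new = 1.65 / 2.1
r_new = 0.7857

0.7857


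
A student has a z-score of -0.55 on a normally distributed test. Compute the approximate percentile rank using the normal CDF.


CDF(z) = 0.5 * (1 + erf(z/sqrt(2)))
erf(-0.3889) = -0.4177
CDF = 0.2912
Percentile rank = 0.2912 * 100 = 29.12

29.12


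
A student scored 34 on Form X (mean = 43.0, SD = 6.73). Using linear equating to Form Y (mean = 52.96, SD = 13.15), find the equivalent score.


slope = SD_Y / SD_X = 13.15 / 6.73 ~ 1.9539
intercept = mean_Y - slope * mean_X = 52.96 - (13.15 / 6.73) * 43.0 ~ -31.0593
Y = slope * X + intercept. To avoid rounding drift from the rounded slope/intercept, evaluate the equivalent form Y = mean_Y + SD_Y * (X - mean_X) / SD_X at full precision:
Y = 52.96 + 13.15 * (34 - 43.0) / 6.73
Y = 52.96 - 13.15 * 9.0 / 6.73
Y = 52.96 - 118.35 / 6.73
Y = 52.96 - 17.5854
Y = 35.3746

35.3746


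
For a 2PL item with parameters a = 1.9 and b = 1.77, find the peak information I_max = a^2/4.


For 2PL, max info at theta = b = 1.77
I_max = a^2 / 4 = 1.9^2 / 4
= 3.61 / 4
I_max = 0.9025

0.9025


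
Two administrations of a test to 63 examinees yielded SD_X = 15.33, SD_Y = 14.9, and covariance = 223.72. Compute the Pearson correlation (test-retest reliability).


r = cov(X,Y) / (SD_X * SD_Y)
r = 223.72 / (15.33 * 14.9)
r = 223.72 / 228.417
r = 0.9794

0.9794


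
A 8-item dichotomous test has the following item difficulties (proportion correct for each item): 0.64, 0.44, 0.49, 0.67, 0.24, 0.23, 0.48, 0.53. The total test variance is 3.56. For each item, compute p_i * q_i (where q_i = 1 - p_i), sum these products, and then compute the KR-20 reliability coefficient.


For each item, compute p_i * q_i:
  Item 1: 0.64 * 0.36 = 0.2304
  Item 2: 0.44 * 0.56 = 0.2464
  Item 3: 0.49 * 0.51 = 0.2499
  Item 4: 0.67 * 0.33 = 0.2211
  Item 5: 0.24 * 0.76 = 0.1824
  Item 6: 0.23 * 0.77 = 0.1771
  Item 7: 0.48 * 0.52 = 0.2496
  Item 8: 0.53 * 0.47 = 0.2491
Sum(p_i * q_i) = 0.2304 + 0.2464 + 0.2499 + 0.2211 + 0.1824 + 0.1771 + 0.2496 + 0.2491 = 1.806
KR-20 = (k/(k-1)) * (1 - Sum(p_i*q_i) / Var_total)
= (8/7) * (1 - 1.806/3.56)
= 1.1429 * 0.4927
KR-20 = 0.5631

0.5631


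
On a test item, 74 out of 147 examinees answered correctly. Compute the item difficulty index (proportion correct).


Item difficulty p = number correct / total examinees
p = 74 / 147
p = 0.5034

0.5034


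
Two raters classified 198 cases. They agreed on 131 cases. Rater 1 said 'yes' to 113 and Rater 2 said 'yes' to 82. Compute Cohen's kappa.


P_o = 131/198 = 0.661616
P_e = (113*82 + 85*116) / 39204 = 0.487858
kappa = (P_o - P_e) / (1 - P_e)
kappa = (0.661616 - 0.487858) / (1 - 0.487858)
kappa = 0.3393

0.3393


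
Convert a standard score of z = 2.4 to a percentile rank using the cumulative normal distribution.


CDF(z) = 0.5 * (1 + erf(z/sqrt(2)))
erf(1.6971) = 0.9836
CDF = 0.9918
Percentile rank = 0.9918 * 100 = 99.18

99.18


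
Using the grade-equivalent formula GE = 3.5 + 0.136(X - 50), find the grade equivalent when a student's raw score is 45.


raw - median = 45 - 50 = -5
slope * diff = 0.136 * -5 = -0.68
GE = 3.5 + -0.68
GE = 2.82

2.82


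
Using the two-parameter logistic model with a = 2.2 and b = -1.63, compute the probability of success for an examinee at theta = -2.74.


a*(theta - b) = 2.2 * (-2.74 - -1.63) = -2.442
exp(--2.442) = 11.496
P = 1 / (1 + 11.496)
P = 0.08

0.08


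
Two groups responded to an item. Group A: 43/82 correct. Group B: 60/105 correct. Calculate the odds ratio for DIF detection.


Odds_A = 43/39 = 1.1026
Odds_B = 60/45 = 1.3333
OR = Odds_A / Odds_B = 1.1026 / 1.3333
Exactly, OR = (43 * 45) / (39 * 60) = 1935 / 2340
OR = 0.8269

0.8269


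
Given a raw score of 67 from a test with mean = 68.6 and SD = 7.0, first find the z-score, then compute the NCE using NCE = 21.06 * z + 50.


z = (X - mean) / SD = (67 - 68.6) / 7.0
z = -1.6 / 7.0
z = -0.2286
NCE = NCE = 21.06z + 50
Carry z at full precision (z = -1.6 / 7.0) into the conversion:
NCE = 21.06 * (-1.6 / 7.0) + 50 = -33.696 / 7.0 + 50
NCE = -4.8137 + 50
NCE = 45.1863

45.1863


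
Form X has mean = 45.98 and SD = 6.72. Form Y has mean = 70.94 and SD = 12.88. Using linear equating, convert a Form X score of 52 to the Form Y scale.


slope = SD_Y / SD_X = 12.88 / 6.72 ~ 1.9167
intercept = mean_Y - slope * mean_X = 70.94 - (12.88 / 6.72) * 45.98 ~ -17.1883
Y = slope * X + intercept. To avoid rounding drift from the rounded slope/intercept, evaluate the equivalent form Y = mean_Y + SD_Y * (X - mean_X) / SD_X at full precision:
Y = 70.94 + 12.88 * (52 - 45.98) / 6.72
Y = 70.94 + 12.88 * 6.02 / 6.72
Y = 70.94 + 77.5376 / 6.72
Y = 70.94 + 11.5383
Y = 82.4783

82.4783


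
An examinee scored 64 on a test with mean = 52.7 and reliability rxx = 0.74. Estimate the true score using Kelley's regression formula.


T_est = rxx * X + (1 - rxx) * mean
T_est = 0.74 * 64 + 0.26 * 52.7
T_est = 47.36 + 13.702
T_est = 61.062

61.062


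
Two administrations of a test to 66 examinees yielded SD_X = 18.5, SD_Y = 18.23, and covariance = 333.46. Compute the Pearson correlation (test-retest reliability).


r = cov(X,Y) / (SD_X * SD_Y)
r = 333.46 / (18.5 * 18.23)
r = 333.46 / 337.255
r = 0.9887

0.9887


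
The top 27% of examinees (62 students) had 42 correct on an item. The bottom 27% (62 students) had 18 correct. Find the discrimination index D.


p_upper = 42/62 = 0.6774
p_lower = 18/62 = 0.2903
D = 0.6774 - 0.2903 = 0.3871

0.3871


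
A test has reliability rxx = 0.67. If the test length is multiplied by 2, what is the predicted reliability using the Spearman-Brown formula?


r_new = (n * rxx) / (1 + (n-1) * rxx)
r_new = (2 * 0.67) / (1 + 1 * 0.67)
r_new = 1.34 / 1.67
r_new = 0.8024

0.8024


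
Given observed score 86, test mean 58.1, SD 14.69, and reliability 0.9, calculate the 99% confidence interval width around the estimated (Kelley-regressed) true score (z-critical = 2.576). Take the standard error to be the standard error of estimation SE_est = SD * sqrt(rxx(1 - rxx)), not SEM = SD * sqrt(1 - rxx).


True score estimate = 0.9*86 + 0.1*58.1 = 83.21
SE_est = SD * sqrt(rxx * (1 - rxx)) = 14.69 * sqrt(0.9 * 0.1) = 14.69 * sqrt(0.09) = 4.407
CI = T_est +/- z * SE_est, so width = 2 * z * SE_est = 2 * 2.576 * 4.407
Width = 22.7049

22.7049


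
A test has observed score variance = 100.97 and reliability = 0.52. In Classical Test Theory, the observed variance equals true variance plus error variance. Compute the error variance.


var_true = rxx * var_obs = 0.52 * 100.97 = 52.5044
var_error = var_obs - var_true
var_error = 100.97 - 52.5044
var_error = 48.4656

48.4656


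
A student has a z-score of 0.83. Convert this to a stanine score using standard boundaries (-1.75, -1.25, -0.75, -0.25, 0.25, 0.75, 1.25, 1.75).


Stanine boundaries: [-1.75, -1.25, -0.75, -0.25, 0.25, 0.75, 1.25, 1.75]
z = 0.83
Check each boundary:
  z >= -1.75 -> could be stanine 2
  z >= -1.25 -> could be stanine 3
  z >= -0.75 -> could be stanine 4
  z >= -0.25 -> could be stanine 5
  z >= 0.25 -> could be stanine 6
  z >= 0.75 -> could be stanine 7
  z < 1.25
  z < 1.75
Highest qualifying boundary gives stanine = 7

7


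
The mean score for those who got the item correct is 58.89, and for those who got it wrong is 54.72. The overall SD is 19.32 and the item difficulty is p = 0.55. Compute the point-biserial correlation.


q = 1 - p = 0.45
rpb = ((M1 - M0) / SD) * sqrt(p * q)
rpb = ((58.89 - 54.72) / 19.32) * sqrt(0.55 * 0.45)
rpb = 0.1074

0.1074


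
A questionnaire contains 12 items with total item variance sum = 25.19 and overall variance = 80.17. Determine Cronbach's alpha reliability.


alpha = (k/(k-1)) * (1 - sum(si^2)/s_total^2)
= (12/11) * (1 - 25.19/80.17)
alpha = 0.7481

0.7481


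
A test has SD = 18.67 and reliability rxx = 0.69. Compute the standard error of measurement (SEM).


SEM = SD * sqrt(1 - rxx)
SEM = 18.67 * sqrt(1 - 0.69)
SEM = 18.67 * sqrt(0.31) = 18.67 * 0.556776
SEM = 10.395

10.395


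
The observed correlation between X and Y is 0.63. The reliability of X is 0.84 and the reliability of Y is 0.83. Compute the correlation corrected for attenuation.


r_corrected = rxy / sqrt(rxx * ryy)
= 0.63 / sqrt(0.84 * 0.83)
= 0.63 / sqrt(0.6972)
= 0.63 / 0.834985
r_corrected = 0.7545

0.7545


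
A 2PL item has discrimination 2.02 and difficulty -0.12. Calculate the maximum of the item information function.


For 2PL, max info at theta = b = -0.12
I_max = a^2 / 4 = 2.02^2 / 4
= 4.0804 / 4
I_max = 1.0201

1.0201


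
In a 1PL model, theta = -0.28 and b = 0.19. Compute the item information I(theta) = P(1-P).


P = 1/(1+exp(-(-0.28-0.19))) = 0.3846
I = P*(1-P) = 0.3846 * 0.6154
I = 0.2367

0.2367
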